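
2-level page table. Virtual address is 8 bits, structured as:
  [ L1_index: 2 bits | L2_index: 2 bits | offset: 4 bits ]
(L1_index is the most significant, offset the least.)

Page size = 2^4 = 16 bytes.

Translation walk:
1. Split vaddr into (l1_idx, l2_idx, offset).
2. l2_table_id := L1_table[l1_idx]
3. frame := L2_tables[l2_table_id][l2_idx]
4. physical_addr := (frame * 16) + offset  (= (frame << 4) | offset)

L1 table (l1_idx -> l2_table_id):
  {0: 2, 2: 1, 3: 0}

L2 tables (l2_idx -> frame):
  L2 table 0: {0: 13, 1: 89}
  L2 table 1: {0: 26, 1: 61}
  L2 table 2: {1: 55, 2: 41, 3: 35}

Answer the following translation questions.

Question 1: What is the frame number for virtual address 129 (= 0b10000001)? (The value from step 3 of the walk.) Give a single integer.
vaddr = 129: l1_idx=2, l2_idx=0
L1[2] = 1; L2[1][0] = 26

Answer: 26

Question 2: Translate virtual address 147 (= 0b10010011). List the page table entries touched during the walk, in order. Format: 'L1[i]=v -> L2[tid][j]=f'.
Answer: L1[2]=1 -> L2[1][1]=61

Derivation:
vaddr = 147 = 0b10010011
Split: l1_idx=2, l2_idx=1, offset=3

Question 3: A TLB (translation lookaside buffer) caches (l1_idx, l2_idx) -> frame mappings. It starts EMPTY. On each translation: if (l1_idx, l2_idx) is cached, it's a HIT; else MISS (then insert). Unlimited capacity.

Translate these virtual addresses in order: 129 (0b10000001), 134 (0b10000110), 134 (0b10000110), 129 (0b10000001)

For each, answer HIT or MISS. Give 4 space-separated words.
vaddr=129: (2,0) not in TLB -> MISS, insert
vaddr=134: (2,0) in TLB -> HIT
vaddr=134: (2,0) in TLB -> HIT
vaddr=129: (2,0) in TLB -> HIT

Answer: MISS HIT HIT HIT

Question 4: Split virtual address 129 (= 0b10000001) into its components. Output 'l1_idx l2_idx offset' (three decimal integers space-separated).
vaddr = 129 = 0b10000001
  top 2 bits -> l1_idx = 2
  next 2 bits -> l2_idx = 0
  bottom 4 bits -> offset = 1

Answer: 2 0 1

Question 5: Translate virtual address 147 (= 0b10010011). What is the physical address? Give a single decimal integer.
Answer: 979

Derivation:
vaddr = 147 = 0b10010011
Split: l1_idx=2, l2_idx=1, offset=3
L1[2] = 1
L2[1][1] = 61
paddr = 61 * 16 + 3 = 979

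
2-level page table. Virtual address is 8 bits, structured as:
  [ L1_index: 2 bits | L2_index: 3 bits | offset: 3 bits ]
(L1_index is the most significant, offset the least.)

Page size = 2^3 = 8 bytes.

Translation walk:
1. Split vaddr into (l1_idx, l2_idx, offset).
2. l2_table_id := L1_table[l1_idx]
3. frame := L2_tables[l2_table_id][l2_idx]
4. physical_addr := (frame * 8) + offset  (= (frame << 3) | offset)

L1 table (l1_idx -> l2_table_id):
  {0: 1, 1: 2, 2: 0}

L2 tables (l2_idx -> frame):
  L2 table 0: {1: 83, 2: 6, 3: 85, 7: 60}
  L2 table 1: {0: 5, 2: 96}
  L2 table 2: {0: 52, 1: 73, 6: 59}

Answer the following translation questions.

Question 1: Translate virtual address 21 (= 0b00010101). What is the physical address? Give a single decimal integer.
vaddr = 21 = 0b00010101
Split: l1_idx=0, l2_idx=2, offset=5
L1[0] = 1
L2[1][2] = 96
paddr = 96 * 8 + 5 = 773

Answer: 773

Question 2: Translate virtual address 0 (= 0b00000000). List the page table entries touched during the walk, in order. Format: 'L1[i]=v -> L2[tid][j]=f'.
vaddr = 0 = 0b00000000
Split: l1_idx=0, l2_idx=0, offset=0

Answer: L1[0]=1 -> L2[1][0]=5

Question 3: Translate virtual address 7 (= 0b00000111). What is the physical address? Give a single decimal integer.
vaddr = 7 = 0b00000111
Split: l1_idx=0, l2_idx=0, offset=7
L1[0] = 1
L2[1][0] = 5
paddr = 5 * 8 + 7 = 47

Answer: 47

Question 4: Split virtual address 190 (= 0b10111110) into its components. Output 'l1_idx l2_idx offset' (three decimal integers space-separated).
vaddr = 190 = 0b10111110
  top 2 bits -> l1_idx = 2
  next 3 bits -> l2_idx = 7
  bottom 3 bits -> offset = 6

Answer: 2 7 6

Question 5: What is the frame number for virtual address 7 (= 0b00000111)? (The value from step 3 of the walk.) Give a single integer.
Answer: 5

Derivation:
vaddr = 7: l1_idx=0, l2_idx=0
L1[0] = 1; L2[1][0] = 5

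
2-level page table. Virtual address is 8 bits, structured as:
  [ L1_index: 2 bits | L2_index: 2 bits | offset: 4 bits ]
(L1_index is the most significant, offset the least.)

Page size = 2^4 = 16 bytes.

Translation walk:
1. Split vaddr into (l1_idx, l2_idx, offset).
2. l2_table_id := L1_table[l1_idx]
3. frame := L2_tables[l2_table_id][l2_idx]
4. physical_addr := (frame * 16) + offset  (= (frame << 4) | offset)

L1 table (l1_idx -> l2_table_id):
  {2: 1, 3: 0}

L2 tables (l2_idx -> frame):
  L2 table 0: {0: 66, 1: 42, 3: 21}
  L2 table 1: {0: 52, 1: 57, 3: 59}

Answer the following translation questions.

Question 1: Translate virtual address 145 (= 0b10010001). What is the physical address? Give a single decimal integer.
vaddr = 145 = 0b10010001
Split: l1_idx=2, l2_idx=1, offset=1
L1[2] = 1
L2[1][1] = 57
paddr = 57 * 16 + 1 = 913

Answer: 913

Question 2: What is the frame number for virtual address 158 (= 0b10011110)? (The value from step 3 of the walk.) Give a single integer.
Answer: 57

Derivation:
vaddr = 158: l1_idx=2, l2_idx=1
L1[2] = 1; L2[1][1] = 57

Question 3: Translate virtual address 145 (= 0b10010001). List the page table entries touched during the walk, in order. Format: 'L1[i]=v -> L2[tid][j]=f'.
Answer: L1[2]=1 -> L2[1][1]=57

Derivation:
vaddr = 145 = 0b10010001
Split: l1_idx=2, l2_idx=1, offset=1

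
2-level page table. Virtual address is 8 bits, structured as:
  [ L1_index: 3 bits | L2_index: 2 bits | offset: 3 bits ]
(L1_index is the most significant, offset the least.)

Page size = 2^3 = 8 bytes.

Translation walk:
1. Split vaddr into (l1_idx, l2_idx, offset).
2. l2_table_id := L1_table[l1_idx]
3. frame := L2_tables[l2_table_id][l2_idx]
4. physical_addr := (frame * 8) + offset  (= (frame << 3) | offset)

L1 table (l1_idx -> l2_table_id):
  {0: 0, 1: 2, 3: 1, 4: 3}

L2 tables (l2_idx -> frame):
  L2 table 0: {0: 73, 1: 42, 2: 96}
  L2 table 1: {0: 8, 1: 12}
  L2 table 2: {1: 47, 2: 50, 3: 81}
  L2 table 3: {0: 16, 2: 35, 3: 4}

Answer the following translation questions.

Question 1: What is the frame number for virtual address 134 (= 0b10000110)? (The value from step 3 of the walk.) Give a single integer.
vaddr = 134: l1_idx=4, l2_idx=0
L1[4] = 3; L2[3][0] = 16

Answer: 16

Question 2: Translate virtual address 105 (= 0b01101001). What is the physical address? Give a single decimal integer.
Answer: 97

Derivation:
vaddr = 105 = 0b01101001
Split: l1_idx=3, l2_idx=1, offset=1
L1[3] = 1
L2[1][1] = 12
paddr = 12 * 8 + 1 = 97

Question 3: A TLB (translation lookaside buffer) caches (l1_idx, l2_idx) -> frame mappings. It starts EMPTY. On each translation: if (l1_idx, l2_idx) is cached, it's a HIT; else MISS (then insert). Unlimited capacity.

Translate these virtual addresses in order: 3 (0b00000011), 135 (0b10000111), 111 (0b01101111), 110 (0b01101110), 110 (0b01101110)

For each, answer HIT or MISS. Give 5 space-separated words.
Answer: MISS MISS MISS HIT HIT

Derivation:
vaddr=3: (0,0) not in TLB -> MISS, insert
vaddr=135: (4,0) not in TLB -> MISS, insert
vaddr=111: (3,1) not in TLB -> MISS, insert
vaddr=110: (3,1) in TLB -> HIT
vaddr=110: (3,1) in TLB -> HIT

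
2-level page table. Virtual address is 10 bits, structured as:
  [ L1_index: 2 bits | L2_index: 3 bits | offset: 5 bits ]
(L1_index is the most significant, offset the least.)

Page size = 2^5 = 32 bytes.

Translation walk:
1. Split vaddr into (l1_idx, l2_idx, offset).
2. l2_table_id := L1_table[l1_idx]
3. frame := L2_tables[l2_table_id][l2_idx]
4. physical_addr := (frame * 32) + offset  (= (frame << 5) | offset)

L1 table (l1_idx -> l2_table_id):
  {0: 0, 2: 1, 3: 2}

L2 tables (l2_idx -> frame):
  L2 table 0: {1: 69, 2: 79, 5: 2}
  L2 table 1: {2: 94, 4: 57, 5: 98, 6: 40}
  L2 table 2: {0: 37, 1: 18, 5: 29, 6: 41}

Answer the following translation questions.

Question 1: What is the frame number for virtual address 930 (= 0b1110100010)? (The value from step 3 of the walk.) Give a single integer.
Answer: 29

Derivation:
vaddr = 930: l1_idx=3, l2_idx=5
L1[3] = 2; L2[2][5] = 29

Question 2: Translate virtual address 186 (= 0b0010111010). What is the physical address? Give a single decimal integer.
Answer: 90

Derivation:
vaddr = 186 = 0b0010111010
Split: l1_idx=0, l2_idx=5, offset=26
L1[0] = 0
L2[0][5] = 2
paddr = 2 * 32 + 26 = 90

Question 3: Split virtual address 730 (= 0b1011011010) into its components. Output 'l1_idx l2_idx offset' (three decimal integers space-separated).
vaddr = 730 = 0b1011011010
  top 2 bits -> l1_idx = 2
  next 3 bits -> l2_idx = 6
  bottom 5 bits -> offset = 26

Answer: 2 6 26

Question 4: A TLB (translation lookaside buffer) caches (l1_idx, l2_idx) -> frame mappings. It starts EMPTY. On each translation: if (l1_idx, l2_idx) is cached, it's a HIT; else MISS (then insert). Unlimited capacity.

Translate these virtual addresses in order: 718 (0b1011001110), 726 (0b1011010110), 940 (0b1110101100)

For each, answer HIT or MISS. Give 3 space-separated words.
vaddr=718: (2,6) not in TLB -> MISS, insert
vaddr=726: (2,6) in TLB -> HIT
vaddr=940: (3,5) not in TLB -> MISS, insert

Answer: MISS HIT MISS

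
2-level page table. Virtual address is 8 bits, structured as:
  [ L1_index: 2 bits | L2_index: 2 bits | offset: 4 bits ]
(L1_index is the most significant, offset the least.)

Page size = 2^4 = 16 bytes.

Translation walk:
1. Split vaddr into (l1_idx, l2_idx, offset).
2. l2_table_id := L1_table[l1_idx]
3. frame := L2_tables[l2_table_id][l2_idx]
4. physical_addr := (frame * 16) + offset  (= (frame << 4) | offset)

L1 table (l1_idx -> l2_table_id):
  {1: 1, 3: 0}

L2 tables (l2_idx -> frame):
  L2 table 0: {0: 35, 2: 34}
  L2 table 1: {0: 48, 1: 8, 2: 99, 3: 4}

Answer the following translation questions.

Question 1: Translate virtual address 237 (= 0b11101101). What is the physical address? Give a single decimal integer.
vaddr = 237 = 0b11101101
Split: l1_idx=3, l2_idx=2, offset=13
L1[3] = 0
L2[0][2] = 34
paddr = 34 * 16 + 13 = 557

Answer: 557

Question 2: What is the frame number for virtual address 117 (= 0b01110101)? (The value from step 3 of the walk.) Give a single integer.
Answer: 4

Derivation:
vaddr = 117: l1_idx=1, l2_idx=3
L1[1] = 1; L2[1][3] = 4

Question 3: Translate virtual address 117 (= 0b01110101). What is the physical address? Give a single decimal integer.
Answer: 69

Derivation:
vaddr = 117 = 0b01110101
Split: l1_idx=1, l2_idx=3, offset=5
L1[1] = 1
L2[1][3] = 4
paddr = 4 * 16 + 5 = 69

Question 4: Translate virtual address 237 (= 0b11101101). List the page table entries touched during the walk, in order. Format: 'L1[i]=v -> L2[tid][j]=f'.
vaddr = 237 = 0b11101101
Split: l1_idx=3, l2_idx=2, offset=13

Answer: L1[3]=0 -> L2[0][2]=34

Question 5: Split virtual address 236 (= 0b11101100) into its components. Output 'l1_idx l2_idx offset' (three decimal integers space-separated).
vaddr = 236 = 0b11101100
  top 2 bits -> l1_idx = 3
  next 2 bits -> l2_idx = 2
  bottom 4 bits -> offset = 12

Answer: 3 2 12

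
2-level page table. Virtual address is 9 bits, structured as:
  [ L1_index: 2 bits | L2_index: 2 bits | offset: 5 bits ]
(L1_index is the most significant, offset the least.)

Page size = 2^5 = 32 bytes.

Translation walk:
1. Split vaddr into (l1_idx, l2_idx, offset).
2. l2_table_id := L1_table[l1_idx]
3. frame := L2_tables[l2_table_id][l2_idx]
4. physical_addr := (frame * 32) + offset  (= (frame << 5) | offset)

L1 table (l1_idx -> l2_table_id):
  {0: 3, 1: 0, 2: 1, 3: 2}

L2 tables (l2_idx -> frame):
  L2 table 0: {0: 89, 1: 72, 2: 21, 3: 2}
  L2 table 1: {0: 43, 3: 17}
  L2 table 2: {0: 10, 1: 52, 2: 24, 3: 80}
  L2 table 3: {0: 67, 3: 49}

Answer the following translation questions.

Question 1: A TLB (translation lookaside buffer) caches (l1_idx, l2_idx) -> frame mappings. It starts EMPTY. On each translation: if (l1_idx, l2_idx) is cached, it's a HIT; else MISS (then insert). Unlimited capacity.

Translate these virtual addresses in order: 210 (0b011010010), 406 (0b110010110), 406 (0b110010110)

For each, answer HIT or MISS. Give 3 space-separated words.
Answer: MISS MISS HIT

Derivation:
vaddr=210: (1,2) not in TLB -> MISS, insert
vaddr=406: (3,0) not in TLB -> MISS, insert
vaddr=406: (3,0) in TLB -> HIT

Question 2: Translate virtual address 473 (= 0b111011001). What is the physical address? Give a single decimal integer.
Answer: 793

Derivation:
vaddr = 473 = 0b111011001
Split: l1_idx=3, l2_idx=2, offset=25
L1[3] = 2
L2[2][2] = 24
paddr = 24 * 32 + 25 = 793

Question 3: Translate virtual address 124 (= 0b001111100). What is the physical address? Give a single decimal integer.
vaddr = 124 = 0b001111100
Split: l1_idx=0, l2_idx=3, offset=28
L1[0] = 3
L2[3][3] = 49
paddr = 49 * 32 + 28 = 1596

Answer: 1596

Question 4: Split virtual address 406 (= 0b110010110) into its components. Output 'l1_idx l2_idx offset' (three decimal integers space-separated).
vaddr = 406 = 0b110010110
  top 2 bits -> l1_idx = 3
  next 2 bits -> l2_idx = 0
  bottom 5 bits -> offset = 22

Answer: 3 0 22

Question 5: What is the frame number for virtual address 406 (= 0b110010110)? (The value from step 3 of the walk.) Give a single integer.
Answer: 10

Derivation:
vaddr = 406: l1_idx=3, l2_idx=0
L1[3] = 2; L2[2][0] = 10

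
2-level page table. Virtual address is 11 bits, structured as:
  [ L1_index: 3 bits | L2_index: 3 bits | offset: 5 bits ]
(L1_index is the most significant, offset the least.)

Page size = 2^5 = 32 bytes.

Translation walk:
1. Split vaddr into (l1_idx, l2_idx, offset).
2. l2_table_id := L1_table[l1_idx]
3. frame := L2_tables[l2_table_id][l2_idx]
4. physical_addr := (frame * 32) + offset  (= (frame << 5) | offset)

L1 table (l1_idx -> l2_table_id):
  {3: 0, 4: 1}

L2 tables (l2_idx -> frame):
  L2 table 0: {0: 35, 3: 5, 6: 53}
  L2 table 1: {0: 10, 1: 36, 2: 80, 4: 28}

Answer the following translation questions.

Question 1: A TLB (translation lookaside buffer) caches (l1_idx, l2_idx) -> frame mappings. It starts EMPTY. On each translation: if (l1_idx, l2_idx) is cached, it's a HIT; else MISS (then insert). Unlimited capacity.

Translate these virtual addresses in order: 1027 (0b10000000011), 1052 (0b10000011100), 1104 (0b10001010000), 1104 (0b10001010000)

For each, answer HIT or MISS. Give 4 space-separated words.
vaddr=1027: (4,0) not in TLB -> MISS, insert
vaddr=1052: (4,0) in TLB -> HIT
vaddr=1104: (4,2) not in TLB -> MISS, insert
vaddr=1104: (4,2) in TLB -> HIT

Answer: MISS HIT MISS HIT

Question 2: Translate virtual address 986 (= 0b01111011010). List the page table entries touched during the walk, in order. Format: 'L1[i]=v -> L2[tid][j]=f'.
Answer: L1[3]=0 -> L2[0][6]=53

Derivation:
vaddr = 986 = 0b01111011010
Split: l1_idx=3, l2_idx=6, offset=26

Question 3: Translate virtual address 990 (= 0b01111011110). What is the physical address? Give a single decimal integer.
Answer: 1726

Derivation:
vaddr = 990 = 0b01111011110
Split: l1_idx=3, l2_idx=6, offset=30
L1[3] = 0
L2[0][6] = 53
paddr = 53 * 32 + 30 = 1726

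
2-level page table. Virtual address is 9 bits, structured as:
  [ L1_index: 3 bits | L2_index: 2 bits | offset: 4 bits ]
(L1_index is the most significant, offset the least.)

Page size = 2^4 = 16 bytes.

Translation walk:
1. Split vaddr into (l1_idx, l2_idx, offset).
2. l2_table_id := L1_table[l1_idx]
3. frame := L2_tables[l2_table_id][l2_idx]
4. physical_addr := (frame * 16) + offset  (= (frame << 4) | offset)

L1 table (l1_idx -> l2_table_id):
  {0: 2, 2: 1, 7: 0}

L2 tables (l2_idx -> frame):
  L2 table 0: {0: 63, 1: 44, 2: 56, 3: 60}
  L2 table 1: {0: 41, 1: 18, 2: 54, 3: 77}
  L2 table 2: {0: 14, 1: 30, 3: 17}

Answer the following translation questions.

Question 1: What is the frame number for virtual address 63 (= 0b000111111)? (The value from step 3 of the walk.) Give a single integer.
vaddr = 63: l1_idx=0, l2_idx=3
L1[0] = 2; L2[2][3] = 17

Answer: 17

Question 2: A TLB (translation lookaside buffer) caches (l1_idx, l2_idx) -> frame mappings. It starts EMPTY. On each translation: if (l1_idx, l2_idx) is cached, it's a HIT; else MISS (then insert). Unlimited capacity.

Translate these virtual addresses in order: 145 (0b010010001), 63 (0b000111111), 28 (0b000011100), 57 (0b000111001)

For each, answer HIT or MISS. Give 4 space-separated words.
vaddr=145: (2,1) not in TLB -> MISS, insert
vaddr=63: (0,3) not in TLB -> MISS, insert
vaddr=28: (0,1) not in TLB -> MISS, insert
vaddr=57: (0,3) in TLB -> HIT

Answer: MISS MISS MISS HIT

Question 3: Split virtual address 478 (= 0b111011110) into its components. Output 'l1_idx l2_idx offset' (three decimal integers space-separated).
vaddr = 478 = 0b111011110
  top 3 bits -> l1_idx = 7
  next 2 bits -> l2_idx = 1
  bottom 4 bits -> offset = 14

Answer: 7 1 14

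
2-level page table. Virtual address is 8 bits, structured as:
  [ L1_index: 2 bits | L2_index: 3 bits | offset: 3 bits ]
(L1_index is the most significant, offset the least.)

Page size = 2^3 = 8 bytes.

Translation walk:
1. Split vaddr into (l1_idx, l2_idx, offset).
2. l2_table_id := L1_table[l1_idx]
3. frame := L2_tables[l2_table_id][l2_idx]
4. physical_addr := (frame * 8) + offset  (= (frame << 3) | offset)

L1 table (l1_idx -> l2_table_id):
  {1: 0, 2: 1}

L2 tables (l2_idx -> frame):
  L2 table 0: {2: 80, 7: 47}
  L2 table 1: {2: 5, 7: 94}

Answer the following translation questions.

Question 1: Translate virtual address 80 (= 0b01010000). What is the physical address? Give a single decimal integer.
vaddr = 80 = 0b01010000
Split: l1_idx=1, l2_idx=2, offset=0
L1[1] = 0
L2[0][2] = 80
paddr = 80 * 8 + 0 = 640

Answer: 640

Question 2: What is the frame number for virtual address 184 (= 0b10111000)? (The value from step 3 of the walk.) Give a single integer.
vaddr = 184: l1_idx=2, l2_idx=7
L1[2] = 1; L2[1][7] = 94

Answer: 94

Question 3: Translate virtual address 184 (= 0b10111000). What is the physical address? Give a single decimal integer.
Answer: 752

Derivation:
vaddr = 184 = 0b10111000
Split: l1_idx=2, l2_idx=7, offset=0
L1[2] = 1
L2[1][7] = 94
paddr = 94 * 8 + 0 = 752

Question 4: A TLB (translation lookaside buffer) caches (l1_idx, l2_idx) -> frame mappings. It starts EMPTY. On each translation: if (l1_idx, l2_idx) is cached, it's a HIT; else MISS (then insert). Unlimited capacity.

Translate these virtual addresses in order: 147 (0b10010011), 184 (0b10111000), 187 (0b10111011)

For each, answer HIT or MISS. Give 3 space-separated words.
vaddr=147: (2,2) not in TLB -> MISS, insert
vaddr=184: (2,7) not in TLB -> MISS, insert
vaddr=187: (2,7) in TLB -> HIT

Answer: MISS MISS HIT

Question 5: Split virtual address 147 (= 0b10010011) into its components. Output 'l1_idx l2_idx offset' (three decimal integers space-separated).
Answer: 2 2 3

Derivation:
vaddr = 147 = 0b10010011
  top 2 bits -> l1_idx = 2
  next 3 bits -> l2_idx = 2
  bottom 3 bits -> offset = 3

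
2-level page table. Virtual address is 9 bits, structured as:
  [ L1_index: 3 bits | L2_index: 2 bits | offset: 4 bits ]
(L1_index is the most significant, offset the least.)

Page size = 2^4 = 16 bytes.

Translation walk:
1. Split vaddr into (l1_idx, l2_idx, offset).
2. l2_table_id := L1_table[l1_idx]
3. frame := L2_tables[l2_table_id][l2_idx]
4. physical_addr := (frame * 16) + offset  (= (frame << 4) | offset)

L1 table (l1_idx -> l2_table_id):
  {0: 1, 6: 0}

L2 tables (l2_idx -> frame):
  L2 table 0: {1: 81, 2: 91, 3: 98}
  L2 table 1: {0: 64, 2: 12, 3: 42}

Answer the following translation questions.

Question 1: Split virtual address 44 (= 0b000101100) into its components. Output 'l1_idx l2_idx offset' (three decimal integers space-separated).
Answer: 0 2 12

Derivation:
vaddr = 44 = 0b000101100
  top 3 bits -> l1_idx = 0
  next 2 bits -> l2_idx = 2
  bottom 4 bits -> offset = 12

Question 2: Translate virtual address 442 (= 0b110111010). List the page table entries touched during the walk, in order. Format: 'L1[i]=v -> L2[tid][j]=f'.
Answer: L1[6]=0 -> L2[0][3]=98

Derivation:
vaddr = 442 = 0b110111010
Split: l1_idx=6, l2_idx=3, offset=10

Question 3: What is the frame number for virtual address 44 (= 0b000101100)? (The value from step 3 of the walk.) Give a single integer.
vaddr = 44: l1_idx=0, l2_idx=2
L1[0] = 1; L2[1][2] = 12

Answer: 12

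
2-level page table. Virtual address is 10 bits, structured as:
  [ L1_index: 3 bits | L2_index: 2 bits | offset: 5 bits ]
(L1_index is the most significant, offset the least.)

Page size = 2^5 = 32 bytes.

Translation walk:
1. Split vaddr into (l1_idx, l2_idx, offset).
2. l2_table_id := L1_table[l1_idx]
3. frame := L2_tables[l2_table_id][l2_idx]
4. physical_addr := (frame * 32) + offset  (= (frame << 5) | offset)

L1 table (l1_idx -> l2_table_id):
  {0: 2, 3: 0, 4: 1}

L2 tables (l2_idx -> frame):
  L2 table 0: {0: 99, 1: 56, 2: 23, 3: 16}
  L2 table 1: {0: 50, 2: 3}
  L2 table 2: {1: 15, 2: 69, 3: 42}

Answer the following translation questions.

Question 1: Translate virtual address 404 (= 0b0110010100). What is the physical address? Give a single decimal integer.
vaddr = 404 = 0b0110010100
Split: l1_idx=3, l2_idx=0, offset=20
L1[3] = 0
L2[0][0] = 99
paddr = 99 * 32 + 20 = 3188

Answer: 3188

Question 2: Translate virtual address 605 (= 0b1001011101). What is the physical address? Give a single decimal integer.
vaddr = 605 = 0b1001011101
Split: l1_idx=4, l2_idx=2, offset=29
L1[4] = 1
L2[1][2] = 3
paddr = 3 * 32 + 29 = 125

Answer: 125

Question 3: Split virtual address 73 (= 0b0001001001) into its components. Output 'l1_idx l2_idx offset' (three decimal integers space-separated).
vaddr = 73 = 0b0001001001
  top 3 bits -> l1_idx = 0
  next 2 bits -> l2_idx = 2
  bottom 5 bits -> offset = 9

Answer: 0 2 9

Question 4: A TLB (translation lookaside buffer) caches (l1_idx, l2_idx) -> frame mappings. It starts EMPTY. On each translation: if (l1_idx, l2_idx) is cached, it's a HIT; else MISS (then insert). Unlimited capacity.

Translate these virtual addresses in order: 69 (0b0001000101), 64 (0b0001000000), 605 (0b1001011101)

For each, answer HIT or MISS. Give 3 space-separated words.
Answer: MISS HIT MISS

Derivation:
vaddr=69: (0,2) not in TLB -> MISS, insert
vaddr=64: (0,2) in TLB -> HIT
vaddr=605: (4,2) not in TLB -> MISS, insert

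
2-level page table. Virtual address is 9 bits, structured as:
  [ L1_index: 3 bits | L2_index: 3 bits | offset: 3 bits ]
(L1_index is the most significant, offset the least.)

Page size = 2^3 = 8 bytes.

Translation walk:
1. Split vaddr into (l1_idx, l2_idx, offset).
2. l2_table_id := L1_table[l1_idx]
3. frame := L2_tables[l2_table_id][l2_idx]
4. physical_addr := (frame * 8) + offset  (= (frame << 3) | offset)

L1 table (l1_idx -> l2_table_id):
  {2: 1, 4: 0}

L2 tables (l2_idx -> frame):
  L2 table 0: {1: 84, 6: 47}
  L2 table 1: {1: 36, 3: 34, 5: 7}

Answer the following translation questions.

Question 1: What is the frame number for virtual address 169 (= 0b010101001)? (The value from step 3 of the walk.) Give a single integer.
vaddr = 169: l1_idx=2, l2_idx=5
L1[2] = 1; L2[1][5] = 7

Answer: 7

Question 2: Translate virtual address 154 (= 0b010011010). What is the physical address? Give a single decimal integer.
vaddr = 154 = 0b010011010
Split: l1_idx=2, l2_idx=3, offset=2
L1[2] = 1
L2[1][3] = 34
paddr = 34 * 8 + 2 = 274

Answer: 274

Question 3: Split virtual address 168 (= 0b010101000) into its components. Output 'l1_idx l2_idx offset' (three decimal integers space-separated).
vaddr = 168 = 0b010101000
  top 3 bits -> l1_idx = 2
  next 3 bits -> l2_idx = 5
  bottom 3 bits -> offset = 0

Answer: 2 5 0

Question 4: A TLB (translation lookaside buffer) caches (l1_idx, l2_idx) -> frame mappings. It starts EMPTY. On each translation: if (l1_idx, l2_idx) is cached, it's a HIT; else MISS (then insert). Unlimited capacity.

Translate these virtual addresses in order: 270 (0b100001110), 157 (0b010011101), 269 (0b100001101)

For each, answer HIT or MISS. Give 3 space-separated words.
Answer: MISS MISS HIT

Derivation:
vaddr=270: (4,1) not in TLB -> MISS, insert
vaddr=157: (2,3) not in TLB -> MISS, insert
vaddr=269: (4,1) in TLB -> HIT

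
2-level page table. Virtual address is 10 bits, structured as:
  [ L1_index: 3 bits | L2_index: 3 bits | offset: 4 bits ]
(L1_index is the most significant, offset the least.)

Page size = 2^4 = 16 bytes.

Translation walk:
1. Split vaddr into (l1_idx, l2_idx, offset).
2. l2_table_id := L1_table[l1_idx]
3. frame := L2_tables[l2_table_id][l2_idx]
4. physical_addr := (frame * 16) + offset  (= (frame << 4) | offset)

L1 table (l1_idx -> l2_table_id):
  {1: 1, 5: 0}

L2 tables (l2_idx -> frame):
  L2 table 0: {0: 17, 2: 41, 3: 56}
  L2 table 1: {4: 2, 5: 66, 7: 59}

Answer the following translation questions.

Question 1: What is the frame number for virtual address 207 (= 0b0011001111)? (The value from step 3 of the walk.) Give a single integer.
Answer: 2

Derivation:
vaddr = 207: l1_idx=1, l2_idx=4
L1[1] = 1; L2[1][4] = 2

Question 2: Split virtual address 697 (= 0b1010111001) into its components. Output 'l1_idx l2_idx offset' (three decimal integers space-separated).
Answer: 5 3 9

Derivation:
vaddr = 697 = 0b1010111001
  top 3 bits -> l1_idx = 5
  next 3 bits -> l2_idx = 3
  bottom 4 bits -> offset = 9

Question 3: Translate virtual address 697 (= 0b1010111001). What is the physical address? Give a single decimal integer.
Answer: 905

Derivation:
vaddr = 697 = 0b1010111001
Split: l1_idx=5, l2_idx=3, offset=9
L1[5] = 0
L2[0][3] = 56
paddr = 56 * 16 + 9 = 905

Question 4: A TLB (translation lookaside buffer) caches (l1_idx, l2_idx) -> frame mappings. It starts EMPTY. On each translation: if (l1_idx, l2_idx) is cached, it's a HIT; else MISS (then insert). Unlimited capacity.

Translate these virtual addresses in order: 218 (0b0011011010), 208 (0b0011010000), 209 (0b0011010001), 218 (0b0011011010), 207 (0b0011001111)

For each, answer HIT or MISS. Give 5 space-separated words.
vaddr=218: (1,5) not in TLB -> MISS, insert
vaddr=208: (1,5) in TLB -> HIT
vaddr=209: (1,5) in TLB -> HIT
vaddr=218: (1,5) in TLB -> HIT
vaddr=207: (1,4) not in TLB -> MISS, insert

Answer: MISS HIT HIT HIT MISS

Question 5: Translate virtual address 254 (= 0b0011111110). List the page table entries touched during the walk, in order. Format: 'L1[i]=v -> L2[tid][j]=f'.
Answer: L1[1]=1 -> L2[1][7]=59

Derivation:
vaddr = 254 = 0b0011111110
Split: l1_idx=1, l2_idx=7, offset=14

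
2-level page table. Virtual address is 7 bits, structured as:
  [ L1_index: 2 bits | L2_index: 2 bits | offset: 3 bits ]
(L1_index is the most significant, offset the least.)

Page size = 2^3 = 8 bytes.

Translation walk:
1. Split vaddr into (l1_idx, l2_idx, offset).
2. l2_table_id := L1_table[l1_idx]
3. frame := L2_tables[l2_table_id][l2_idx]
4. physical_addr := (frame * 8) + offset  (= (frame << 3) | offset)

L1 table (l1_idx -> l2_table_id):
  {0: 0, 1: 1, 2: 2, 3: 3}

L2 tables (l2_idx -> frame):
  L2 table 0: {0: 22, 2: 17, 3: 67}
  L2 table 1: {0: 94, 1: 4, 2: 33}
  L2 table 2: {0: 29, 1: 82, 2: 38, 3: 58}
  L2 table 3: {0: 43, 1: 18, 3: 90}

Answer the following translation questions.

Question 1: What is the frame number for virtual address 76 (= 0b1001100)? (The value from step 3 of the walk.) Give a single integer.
Answer: 82

Derivation:
vaddr = 76: l1_idx=2, l2_idx=1
L1[2] = 2; L2[2][1] = 82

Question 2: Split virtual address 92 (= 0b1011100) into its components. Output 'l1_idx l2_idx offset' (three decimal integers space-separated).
Answer: 2 3 4

Derivation:
vaddr = 92 = 0b1011100
  top 2 bits -> l1_idx = 2
  next 2 bits -> l2_idx = 3
  bottom 3 bits -> offset = 4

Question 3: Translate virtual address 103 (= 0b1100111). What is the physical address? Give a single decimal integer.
Answer: 351

Derivation:
vaddr = 103 = 0b1100111
Split: l1_idx=3, l2_idx=0, offset=7
L1[3] = 3
L2[3][0] = 43
paddr = 43 * 8 + 7 = 351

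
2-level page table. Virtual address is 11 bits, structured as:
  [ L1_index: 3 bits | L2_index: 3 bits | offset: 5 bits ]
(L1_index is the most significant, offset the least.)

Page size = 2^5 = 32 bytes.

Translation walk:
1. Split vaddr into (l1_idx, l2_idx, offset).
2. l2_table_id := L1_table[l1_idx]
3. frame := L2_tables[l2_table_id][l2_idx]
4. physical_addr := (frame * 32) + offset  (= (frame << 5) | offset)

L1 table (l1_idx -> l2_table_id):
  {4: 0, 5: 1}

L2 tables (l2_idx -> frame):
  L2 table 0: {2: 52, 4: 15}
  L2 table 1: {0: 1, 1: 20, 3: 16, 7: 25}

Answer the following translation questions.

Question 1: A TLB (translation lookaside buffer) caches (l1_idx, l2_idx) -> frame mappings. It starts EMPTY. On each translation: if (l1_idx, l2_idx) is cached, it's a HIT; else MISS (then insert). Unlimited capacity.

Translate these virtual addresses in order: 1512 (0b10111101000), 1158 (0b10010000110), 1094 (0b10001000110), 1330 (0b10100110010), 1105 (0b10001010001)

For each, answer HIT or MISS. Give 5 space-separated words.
Answer: MISS MISS MISS MISS HIT

Derivation:
vaddr=1512: (5,7) not in TLB -> MISS, insert
vaddr=1158: (4,4) not in TLB -> MISS, insert
vaddr=1094: (4,2) not in TLB -> MISS, insert
vaddr=1330: (5,1) not in TLB -> MISS, insert
vaddr=1105: (4,2) in TLB -> HIT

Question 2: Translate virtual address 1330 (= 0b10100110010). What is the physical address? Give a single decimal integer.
Answer: 658

Derivation:
vaddr = 1330 = 0b10100110010
Split: l1_idx=5, l2_idx=1, offset=18
L1[5] = 1
L2[1][1] = 20
paddr = 20 * 32 + 18 = 658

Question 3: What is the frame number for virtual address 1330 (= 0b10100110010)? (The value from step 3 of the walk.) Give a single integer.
Answer: 20

Derivation:
vaddr = 1330: l1_idx=5, l2_idx=1
L1[5] = 1; L2[1][1] = 20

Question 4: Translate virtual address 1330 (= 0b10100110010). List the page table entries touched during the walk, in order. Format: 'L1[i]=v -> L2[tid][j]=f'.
vaddr = 1330 = 0b10100110010
Split: l1_idx=5, l2_idx=1, offset=18

Answer: L1[5]=1 -> L2[1][1]=20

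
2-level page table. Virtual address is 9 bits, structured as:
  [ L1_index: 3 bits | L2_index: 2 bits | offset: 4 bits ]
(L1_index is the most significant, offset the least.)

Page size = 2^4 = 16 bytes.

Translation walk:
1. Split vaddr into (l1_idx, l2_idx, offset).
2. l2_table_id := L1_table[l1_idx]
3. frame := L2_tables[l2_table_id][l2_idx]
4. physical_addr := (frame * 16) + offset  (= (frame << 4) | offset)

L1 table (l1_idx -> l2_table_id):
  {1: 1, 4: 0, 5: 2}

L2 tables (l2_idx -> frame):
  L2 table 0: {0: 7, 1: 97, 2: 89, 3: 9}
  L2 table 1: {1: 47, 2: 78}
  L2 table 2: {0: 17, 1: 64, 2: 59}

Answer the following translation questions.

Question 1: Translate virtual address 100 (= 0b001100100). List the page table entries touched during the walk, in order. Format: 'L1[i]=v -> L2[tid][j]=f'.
vaddr = 100 = 0b001100100
Split: l1_idx=1, l2_idx=2, offset=4

Answer: L1[1]=1 -> L2[1][2]=78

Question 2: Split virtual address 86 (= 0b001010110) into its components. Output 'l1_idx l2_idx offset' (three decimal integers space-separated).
vaddr = 86 = 0b001010110
  top 3 bits -> l1_idx = 1
  next 2 bits -> l2_idx = 1
  bottom 4 bits -> offset = 6

Answer: 1 1 6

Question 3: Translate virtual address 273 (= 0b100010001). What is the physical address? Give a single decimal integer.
vaddr = 273 = 0b100010001
Split: l1_idx=4, l2_idx=1, offset=1
L1[4] = 0
L2[0][1] = 97
paddr = 97 * 16 + 1 = 1553

Answer: 1553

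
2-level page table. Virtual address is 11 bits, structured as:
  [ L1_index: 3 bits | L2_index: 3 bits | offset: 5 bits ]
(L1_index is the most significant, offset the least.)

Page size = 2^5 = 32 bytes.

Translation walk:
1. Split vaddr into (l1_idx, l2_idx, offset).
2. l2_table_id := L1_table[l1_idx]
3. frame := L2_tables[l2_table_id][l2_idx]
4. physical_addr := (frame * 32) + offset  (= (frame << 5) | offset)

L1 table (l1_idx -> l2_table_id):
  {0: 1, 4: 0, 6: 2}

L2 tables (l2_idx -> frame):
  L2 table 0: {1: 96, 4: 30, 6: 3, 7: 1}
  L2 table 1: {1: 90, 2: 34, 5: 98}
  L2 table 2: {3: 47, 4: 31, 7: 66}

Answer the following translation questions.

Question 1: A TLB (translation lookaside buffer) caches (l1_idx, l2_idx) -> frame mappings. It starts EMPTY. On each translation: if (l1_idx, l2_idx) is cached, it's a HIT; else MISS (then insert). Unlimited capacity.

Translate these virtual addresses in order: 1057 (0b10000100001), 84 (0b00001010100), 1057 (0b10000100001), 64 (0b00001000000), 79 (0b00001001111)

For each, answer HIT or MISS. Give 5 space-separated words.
vaddr=1057: (4,1) not in TLB -> MISS, insert
vaddr=84: (0,2) not in TLB -> MISS, insert
vaddr=1057: (4,1) in TLB -> HIT
vaddr=64: (0,2) in TLB -> HIT
vaddr=79: (0,2) in TLB -> HIT

Answer: MISS MISS HIT HIT HIT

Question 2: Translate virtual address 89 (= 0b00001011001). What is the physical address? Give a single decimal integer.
vaddr = 89 = 0b00001011001
Split: l1_idx=0, l2_idx=2, offset=25
L1[0] = 1
L2[1][2] = 34
paddr = 34 * 32 + 25 = 1113

Answer: 1113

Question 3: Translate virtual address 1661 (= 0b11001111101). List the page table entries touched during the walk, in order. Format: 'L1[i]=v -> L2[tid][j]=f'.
vaddr = 1661 = 0b11001111101
Split: l1_idx=6, l2_idx=3, offset=29

Answer: L1[6]=2 -> L2[2][3]=47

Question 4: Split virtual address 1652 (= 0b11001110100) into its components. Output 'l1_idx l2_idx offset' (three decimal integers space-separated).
vaddr = 1652 = 0b11001110100
  top 3 bits -> l1_idx = 6
  next 3 bits -> l2_idx = 3
  bottom 5 bits -> offset = 20

Answer: 6 3 20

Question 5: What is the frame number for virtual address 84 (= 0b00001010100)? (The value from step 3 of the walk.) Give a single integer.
Answer: 34

Derivation:
vaddr = 84: l1_idx=0, l2_idx=2
L1[0] = 1; L2[1][2] = 34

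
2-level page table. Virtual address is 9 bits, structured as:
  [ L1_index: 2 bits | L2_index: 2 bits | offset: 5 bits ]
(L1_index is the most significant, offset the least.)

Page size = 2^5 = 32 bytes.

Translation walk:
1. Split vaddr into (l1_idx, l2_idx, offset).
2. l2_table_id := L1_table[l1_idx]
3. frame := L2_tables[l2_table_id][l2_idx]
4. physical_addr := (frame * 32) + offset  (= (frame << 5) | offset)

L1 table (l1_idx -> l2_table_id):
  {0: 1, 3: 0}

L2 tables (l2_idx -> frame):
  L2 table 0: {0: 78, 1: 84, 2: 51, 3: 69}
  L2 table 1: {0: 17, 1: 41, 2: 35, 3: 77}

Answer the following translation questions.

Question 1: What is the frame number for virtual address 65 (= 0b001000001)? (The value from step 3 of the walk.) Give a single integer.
vaddr = 65: l1_idx=0, l2_idx=2
L1[0] = 1; L2[1][2] = 35

Answer: 35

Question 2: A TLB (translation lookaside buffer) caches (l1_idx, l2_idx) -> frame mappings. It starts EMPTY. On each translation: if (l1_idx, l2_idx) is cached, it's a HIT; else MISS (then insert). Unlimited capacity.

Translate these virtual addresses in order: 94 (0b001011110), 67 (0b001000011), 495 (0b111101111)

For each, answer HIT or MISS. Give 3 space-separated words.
Answer: MISS HIT MISS

Derivation:
vaddr=94: (0,2) not in TLB -> MISS, insert
vaddr=67: (0,2) in TLB -> HIT
vaddr=495: (3,3) not in TLB -> MISS, insert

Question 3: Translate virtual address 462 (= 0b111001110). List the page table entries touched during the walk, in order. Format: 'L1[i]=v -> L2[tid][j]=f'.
vaddr = 462 = 0b111001110
Split: l1_idx=3, l2_idx=2, offset=14

Answer: L1[3]=0 -> L2[0][2]=51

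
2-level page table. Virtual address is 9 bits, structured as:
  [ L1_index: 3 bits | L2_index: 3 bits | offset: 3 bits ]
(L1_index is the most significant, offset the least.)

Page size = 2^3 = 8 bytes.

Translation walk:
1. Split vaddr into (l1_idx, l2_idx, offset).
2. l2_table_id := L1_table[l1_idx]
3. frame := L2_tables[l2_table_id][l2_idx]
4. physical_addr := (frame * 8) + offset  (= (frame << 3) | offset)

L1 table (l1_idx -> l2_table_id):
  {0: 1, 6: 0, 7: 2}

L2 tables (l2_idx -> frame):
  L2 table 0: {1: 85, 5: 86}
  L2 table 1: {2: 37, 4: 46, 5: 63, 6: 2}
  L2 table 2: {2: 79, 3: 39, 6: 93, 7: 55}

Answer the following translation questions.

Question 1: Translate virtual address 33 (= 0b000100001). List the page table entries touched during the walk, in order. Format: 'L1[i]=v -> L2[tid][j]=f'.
Answer: L1[0]=1 -> L2[1][4]=46

Derivation:
vaddr = 33 = 0b000100001
Split: l1_idx=0, l2_idx=4, offset=1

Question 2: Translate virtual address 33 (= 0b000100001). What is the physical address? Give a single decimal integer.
Answer: 369

Derivation:
vaddr = 33 = 0b000100001
Split: l1_idx=0, l2_idx=4, offset=1
L1[0] = 1
L2[1][4] = 46
paddr = 46 * 8 + 1 = 369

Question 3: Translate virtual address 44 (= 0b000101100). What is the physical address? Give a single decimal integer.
Answer: 508

Derivation:
vaddr = 44 = 0b000101100
Split: l1_idx=0, l2_idx=5, offset=4
L1[0] = 1
L2[1][5] = 63
paddr = 63 * 8 + 4 = 508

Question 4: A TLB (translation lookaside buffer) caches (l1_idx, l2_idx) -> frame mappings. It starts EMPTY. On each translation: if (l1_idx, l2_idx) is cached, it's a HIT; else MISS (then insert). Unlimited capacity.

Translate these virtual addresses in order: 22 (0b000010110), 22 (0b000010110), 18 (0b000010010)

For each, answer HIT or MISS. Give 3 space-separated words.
Answer: MISS HIT HIT

Derivation:
vaddr=22: (0,2) not in TLB -> MISS, insert
vaddr=22: (0,2) in TLB -> HIT
vaddr=18: (0,2) in TLB -> HIT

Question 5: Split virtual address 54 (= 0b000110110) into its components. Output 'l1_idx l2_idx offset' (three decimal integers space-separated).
Answer: 0 6 6

Derivation:
vaddr = 54 = 0b000110110
  top 3 bits -> l1_idx = 0
  next 3 bits -> l2_idx = 6
  bottom 3 bits -> offset = 6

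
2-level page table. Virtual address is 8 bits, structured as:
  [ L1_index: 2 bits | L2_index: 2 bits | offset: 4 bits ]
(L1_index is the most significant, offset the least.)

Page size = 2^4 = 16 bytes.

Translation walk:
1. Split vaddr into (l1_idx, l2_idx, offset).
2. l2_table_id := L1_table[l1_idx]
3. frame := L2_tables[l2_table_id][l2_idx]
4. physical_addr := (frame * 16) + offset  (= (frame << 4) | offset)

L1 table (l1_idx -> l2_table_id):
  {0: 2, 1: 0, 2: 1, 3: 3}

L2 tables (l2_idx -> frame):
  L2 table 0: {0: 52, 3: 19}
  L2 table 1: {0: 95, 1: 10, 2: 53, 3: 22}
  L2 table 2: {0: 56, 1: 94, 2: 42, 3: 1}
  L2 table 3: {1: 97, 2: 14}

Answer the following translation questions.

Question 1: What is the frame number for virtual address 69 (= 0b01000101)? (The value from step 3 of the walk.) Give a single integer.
vaddr = 69: l1_idx=1, l2_idx=0
L1[1] = 0; L2[0][0] = 52

Answer: 52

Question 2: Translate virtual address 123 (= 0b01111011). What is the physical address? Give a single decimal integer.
Answer: 315

Derivation:
vaddr = 123 = 0b01111011
Split: l1_idx=1, l2_idx=3, offset=11
L1[1] = 0
L2[0][3] = 19
paddr = 19 * 16 + 11 = 315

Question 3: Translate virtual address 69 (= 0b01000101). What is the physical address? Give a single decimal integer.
vaddr = 69 = 0b01000101
Split: l1_idx=1, l2_idx=0, offset=5
L1[1] = 0
L2[0][0] = 52
paddr = 52 * 16 + 5 = 837

Answer: 837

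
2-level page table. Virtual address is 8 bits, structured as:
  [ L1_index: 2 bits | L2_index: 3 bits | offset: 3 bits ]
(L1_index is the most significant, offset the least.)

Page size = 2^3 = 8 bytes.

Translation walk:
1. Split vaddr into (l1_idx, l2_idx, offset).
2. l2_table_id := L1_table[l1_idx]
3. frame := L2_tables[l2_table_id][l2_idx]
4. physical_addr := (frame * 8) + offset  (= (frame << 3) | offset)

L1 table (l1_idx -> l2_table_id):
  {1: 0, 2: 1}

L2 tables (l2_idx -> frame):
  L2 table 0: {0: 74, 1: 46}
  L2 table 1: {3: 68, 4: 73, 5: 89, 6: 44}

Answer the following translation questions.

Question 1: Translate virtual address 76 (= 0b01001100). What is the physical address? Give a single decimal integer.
Answer: 372

Derivation:
vaddr = 76 = 0b01001100
Split: l1_idx=1, l2_idx=1, offset=4
L1[1] = 0
L2[0][1] = 46
paddr = 46 * 8 + 4 = 372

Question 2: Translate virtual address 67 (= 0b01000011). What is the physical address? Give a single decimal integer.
vaddr = 67 = 0b01000011
Split: l1_idx=1, l2_idx=0, offset=3
L1[1] = 0
L2[0][0] = 74
paddr = 74 * 8 + 3 = 595

Answer: 595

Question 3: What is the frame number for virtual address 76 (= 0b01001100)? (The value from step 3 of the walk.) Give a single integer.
vaddr = 76: l1_idx=1, l2_idx=1
L1[1] = 0; L2[0][1] = 46

Answer: 46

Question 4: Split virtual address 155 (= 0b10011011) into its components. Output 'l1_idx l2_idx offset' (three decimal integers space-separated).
Answer: 2 3 3

Derivation:
vaddr = 155 = 0b10011011
  top 2 bits -> l1_idx = 2
  next 3 bits -> l2_idx = 3
  bottom 3 bits -> offset = 3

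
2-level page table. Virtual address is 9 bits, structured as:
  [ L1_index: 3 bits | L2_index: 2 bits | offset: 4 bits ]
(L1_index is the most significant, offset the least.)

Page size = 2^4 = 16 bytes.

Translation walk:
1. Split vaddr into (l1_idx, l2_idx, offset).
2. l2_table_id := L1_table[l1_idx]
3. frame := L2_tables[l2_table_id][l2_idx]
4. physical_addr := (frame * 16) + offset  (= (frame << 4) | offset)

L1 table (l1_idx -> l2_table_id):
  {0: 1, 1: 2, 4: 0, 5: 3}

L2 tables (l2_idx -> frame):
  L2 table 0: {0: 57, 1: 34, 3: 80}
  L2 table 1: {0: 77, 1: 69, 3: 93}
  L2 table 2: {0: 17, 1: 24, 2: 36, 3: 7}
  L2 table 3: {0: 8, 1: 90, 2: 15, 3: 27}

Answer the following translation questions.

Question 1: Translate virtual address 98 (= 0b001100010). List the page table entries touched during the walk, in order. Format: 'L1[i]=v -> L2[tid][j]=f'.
Answer: L1[1]=2 -> L2[2][2]=36

Derivation:
vaddr = 98 = 0b001100010
Split: l1_idx=1, l2_idx=2, offset=2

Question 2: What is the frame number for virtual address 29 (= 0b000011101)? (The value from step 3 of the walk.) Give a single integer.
Answer: 69

Derivation:
vaddr = 29: l1_idx=0, l2_idx=1
L1[0] = 1; L2[1][1] = 69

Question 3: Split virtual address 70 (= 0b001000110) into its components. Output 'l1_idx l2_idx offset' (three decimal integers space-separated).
vaddr = 70 = 0b001000110
  top 3 bits -> l1_idx = 1
  next 2 bits -> l2_idx = 0
  bottom 4 bits -> offset = 6

Answer: 1 0 6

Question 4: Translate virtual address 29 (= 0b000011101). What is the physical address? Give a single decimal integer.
Answer: 1117

Derivation:
vaddr = 29 = 0b000011101
Split: l1_idx=0, l2_idx=1, offset=13
L1[0] = 1
L2[1][1] = 69
paddr = 69 * 16 + 13 = 1117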